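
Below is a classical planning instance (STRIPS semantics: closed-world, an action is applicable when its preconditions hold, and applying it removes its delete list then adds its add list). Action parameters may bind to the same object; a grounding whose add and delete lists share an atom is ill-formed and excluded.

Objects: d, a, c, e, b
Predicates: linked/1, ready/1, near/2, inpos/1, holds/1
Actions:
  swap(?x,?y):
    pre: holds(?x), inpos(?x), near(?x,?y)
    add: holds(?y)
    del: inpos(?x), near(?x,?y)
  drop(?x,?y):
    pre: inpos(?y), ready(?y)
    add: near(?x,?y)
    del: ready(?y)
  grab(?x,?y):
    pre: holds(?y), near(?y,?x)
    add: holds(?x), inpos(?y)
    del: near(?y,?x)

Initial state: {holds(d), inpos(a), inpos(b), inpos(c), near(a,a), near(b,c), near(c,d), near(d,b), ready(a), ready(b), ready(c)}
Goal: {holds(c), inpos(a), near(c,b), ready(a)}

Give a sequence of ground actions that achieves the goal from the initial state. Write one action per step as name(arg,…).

1. drop(d,c)  →  {holds(d), inpos(a), inpos(b), inpos(c), near(a,a), near(b,c), near(c,d), near(d,b), near(d,c), ready(a), ready(b)}
2. drop(c,b)  →  {holds(d), inpos(a), inpos(b), inpos(c), near(a,a), near(b,c), near(c,b), near(c,d), near(d,b), near(d,c), ready(a)}
3. grab(c,d)  →  {holds(c), holds(d), inpos(a), inpos(b), inpos(c), inpos(d), near(a,a), near(b,c), near(c,b), near(c,d), near(d,b), ready(a)}

drop(d,c); drop(c,b); grab(c,d)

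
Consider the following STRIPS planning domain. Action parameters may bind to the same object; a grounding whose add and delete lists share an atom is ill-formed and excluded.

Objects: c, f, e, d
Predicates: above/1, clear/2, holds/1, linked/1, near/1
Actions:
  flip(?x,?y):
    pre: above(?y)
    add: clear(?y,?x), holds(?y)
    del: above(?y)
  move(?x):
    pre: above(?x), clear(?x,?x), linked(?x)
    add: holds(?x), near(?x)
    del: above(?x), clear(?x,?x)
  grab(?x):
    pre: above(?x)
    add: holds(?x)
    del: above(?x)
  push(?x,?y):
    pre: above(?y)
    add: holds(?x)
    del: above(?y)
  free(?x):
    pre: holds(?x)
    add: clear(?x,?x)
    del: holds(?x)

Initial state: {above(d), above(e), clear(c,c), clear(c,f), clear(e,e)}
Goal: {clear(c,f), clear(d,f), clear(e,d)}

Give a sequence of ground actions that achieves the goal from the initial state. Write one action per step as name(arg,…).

flip(f,d); flip(d,e)

1. flip(f,d)  →  {above(e), clear(c,c), clear(c,f), clear(d,f), clear(e,e), holds(d)}
2. flip(d,e)  →  {clear(c,c), clear(c,f), clear(d,f), clear(e,d), clear(e,e), holds(d), holds(e)}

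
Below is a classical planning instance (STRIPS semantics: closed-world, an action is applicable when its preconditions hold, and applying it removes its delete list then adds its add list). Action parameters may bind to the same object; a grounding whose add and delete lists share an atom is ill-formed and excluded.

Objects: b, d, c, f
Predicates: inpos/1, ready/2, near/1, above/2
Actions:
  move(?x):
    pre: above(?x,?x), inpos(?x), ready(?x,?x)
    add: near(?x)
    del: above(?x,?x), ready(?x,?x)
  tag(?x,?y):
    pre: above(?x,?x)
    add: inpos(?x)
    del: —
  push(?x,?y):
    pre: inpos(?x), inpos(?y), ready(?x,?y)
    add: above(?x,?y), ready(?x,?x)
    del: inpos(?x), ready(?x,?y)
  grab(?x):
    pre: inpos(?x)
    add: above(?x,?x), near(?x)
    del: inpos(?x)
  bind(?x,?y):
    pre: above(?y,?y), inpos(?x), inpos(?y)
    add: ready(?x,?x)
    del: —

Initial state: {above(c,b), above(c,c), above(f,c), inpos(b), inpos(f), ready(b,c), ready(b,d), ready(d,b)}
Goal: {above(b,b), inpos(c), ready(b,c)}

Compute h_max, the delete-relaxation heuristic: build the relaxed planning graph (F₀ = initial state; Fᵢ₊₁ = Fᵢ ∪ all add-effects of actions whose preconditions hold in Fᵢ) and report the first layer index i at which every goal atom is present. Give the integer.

1

F0 = init (8 atoms)
F1 = F0 ∪ {above(b,b), above(f,f), inpos(c), near(b), near(f)}  (13 atoms)
goal ⊆ F1  ⇒  h_max = 1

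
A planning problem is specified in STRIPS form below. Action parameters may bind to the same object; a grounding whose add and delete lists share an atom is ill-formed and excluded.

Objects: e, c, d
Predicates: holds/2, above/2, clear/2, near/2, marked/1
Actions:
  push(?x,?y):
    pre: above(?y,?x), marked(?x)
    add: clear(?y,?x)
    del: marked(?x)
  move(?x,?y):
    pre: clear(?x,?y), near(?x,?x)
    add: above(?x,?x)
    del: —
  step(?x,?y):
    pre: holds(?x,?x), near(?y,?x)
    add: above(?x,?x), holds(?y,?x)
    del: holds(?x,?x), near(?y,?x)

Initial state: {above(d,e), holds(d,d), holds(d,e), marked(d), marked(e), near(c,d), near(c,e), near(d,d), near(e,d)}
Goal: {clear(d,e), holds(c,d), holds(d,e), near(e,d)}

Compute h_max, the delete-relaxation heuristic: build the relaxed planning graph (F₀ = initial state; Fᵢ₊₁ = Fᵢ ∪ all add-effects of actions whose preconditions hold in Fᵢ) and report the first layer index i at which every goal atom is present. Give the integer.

F0 = init (9 atoms)
F1 = F0 ∪ {above(d,d), clear(d,e), holds(c,d), holds(e,d)}  (13 atoms)
goal ⊆ F1  ⇒  h_max = 1

1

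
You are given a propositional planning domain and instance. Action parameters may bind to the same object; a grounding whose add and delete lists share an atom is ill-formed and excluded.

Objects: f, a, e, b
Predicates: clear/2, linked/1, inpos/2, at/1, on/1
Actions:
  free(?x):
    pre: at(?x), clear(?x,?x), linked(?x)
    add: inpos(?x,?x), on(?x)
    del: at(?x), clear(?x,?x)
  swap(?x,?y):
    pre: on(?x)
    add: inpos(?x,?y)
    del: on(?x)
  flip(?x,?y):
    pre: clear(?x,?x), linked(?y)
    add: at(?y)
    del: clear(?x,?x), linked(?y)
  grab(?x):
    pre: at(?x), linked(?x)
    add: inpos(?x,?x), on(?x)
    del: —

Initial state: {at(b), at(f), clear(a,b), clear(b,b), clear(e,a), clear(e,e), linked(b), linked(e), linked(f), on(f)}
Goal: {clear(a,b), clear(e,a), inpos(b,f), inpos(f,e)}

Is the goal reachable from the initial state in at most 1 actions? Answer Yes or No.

No

1. free(b)  →  {at(f), clear(a,b), clear(e,a), clear(e,e), inpos(b,b), linked(b), linked(e), linked(f), on(b), on(f)}
2. swap(f,e)  →  {at(f), clear(a,b), clear(e,a), clear(e,e), inpos(b,b), inpos(f,e), linked(b), linked(e), linked(f), on(b)}
3. swap(b,f)  →  {at(f), clear(a,b), clear(e,a), clear(e,e), inpos(b,b), inpos(b,f), inpos(f,e), linked(b), linked(e), linked(f)}
optimal plan length = 3; 3 > 1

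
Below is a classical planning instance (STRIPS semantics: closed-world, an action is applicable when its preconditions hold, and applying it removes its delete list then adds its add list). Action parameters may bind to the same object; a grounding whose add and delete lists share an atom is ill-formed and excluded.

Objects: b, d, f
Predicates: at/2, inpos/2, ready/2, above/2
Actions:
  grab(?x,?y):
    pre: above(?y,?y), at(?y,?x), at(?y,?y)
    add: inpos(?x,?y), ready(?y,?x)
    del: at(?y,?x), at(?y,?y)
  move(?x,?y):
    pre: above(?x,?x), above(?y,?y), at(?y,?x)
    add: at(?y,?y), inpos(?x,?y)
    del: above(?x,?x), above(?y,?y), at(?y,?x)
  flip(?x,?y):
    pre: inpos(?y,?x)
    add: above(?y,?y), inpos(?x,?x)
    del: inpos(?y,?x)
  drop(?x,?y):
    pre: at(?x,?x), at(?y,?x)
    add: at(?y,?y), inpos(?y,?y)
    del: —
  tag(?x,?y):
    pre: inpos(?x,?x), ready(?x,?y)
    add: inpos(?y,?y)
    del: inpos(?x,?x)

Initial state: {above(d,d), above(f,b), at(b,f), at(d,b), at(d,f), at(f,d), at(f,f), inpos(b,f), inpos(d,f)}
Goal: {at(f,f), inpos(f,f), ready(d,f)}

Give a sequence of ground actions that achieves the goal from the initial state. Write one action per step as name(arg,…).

1. flip(f,b)  →  {above(b,b), above(d,d), above(f,b), at(b,f), at(d,b), at(d,f), at(f,d), at(f,f), inpos(d,f), inpos(f,f)}
2. drop(f,d)  →  {above(b,b), above(d,d), above(f,b), at(b,f), at(d,b), at(d,d), at(d,f), at(f,d), at(f,f), inpos(d,d), inpos(d,f), inpos(f,f)}
3. grab(f,d)  →  {above(b,b), above(d,d), above(f,b), at(b,f), at(d,b), at(f,d), at(f,f), inpos(d,d), inpos(d,f), inpos(f,d), inpos(f,f), ready(d,f)}

flip(f,b); drop(f,d); grab(f,d)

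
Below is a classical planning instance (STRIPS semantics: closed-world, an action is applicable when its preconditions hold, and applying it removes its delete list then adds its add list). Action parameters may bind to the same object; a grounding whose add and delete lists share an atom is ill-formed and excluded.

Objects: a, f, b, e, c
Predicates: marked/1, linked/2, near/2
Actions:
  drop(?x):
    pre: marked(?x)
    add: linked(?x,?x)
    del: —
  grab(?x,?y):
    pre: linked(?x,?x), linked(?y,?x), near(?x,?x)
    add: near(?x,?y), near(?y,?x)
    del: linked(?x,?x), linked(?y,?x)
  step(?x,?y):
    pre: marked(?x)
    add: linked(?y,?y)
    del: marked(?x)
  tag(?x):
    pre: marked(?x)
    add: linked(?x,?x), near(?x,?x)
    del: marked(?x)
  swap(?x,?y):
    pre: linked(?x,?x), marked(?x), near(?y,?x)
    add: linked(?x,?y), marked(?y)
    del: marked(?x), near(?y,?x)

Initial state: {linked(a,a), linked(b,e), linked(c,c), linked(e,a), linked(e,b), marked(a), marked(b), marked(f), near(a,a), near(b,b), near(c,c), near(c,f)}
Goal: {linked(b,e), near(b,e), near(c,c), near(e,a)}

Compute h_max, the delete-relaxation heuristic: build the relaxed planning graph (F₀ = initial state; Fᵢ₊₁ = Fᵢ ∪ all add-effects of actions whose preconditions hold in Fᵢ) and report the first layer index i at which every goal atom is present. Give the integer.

F0 = init (12 atoms)
F1 = F0 ∪ {linked(b,b), linked(e,e), linked(f,f), near(a,e), near(e,a), near(f,f)}  (18 atoms)
F2 = F1 ∪ {linked(a,e), linked(f,c), marked(c), marked(e), near(b,e), near(e,b)}  (24 atoms)
goal ⊆ F2  ⇒  h_max = 2

2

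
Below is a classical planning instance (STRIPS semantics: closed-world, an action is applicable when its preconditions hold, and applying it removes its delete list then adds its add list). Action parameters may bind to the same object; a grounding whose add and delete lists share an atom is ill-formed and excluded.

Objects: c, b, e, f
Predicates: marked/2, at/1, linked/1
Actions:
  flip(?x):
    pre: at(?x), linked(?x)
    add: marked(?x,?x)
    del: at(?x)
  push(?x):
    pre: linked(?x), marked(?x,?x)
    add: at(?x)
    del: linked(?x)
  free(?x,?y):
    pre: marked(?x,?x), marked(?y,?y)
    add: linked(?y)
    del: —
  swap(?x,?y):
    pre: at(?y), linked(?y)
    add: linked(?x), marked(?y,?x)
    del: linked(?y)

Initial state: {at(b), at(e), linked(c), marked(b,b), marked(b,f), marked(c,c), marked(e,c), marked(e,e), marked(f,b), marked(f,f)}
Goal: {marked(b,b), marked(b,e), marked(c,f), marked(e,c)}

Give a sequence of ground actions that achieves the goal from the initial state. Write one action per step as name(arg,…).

1. push(c)  →  {at(b), at(c), at(e), marked(b,b), marked(b,f), marked(c,c), marked(e,c), marked(e,e), marked(f,b), marked(f,f)}
2. free(c,c)  →  {at(b), at(c), at(e), linked(c), marked(b,b), marked(b,f), marked(c,c), marked(e,c), marked(e,e), marked(f,b), marked(f,f)}
3. free(c,b)  →  {at(b), at(c), at(e), linked(b), linked(c), marked(b,b), marked(b,f), marked(c,c), marked(e,c), marked(e,e), marked(f,b), marked(f,f)}
4. swap(e,b)  →  {at(b), at(c), at(e), linked(c), linked(e), marked(b,b), marked(b,e), marked(b,f), marked(c,c), marked(e,c), marked(e,e), marked(f,b), marked(f,f)}
5. swap(f,c)  →  {at(b), at(c), at(e), linked(e), linked(f), marked(b,b), marked(b,e), marked(b,f), marked(c,c), marked(c,f), marked(e,c), marked(e,e), marked(f,b), marked(f,f)}

push(c); free(c,c); free(c,b); swap(e,b); swap(f,c)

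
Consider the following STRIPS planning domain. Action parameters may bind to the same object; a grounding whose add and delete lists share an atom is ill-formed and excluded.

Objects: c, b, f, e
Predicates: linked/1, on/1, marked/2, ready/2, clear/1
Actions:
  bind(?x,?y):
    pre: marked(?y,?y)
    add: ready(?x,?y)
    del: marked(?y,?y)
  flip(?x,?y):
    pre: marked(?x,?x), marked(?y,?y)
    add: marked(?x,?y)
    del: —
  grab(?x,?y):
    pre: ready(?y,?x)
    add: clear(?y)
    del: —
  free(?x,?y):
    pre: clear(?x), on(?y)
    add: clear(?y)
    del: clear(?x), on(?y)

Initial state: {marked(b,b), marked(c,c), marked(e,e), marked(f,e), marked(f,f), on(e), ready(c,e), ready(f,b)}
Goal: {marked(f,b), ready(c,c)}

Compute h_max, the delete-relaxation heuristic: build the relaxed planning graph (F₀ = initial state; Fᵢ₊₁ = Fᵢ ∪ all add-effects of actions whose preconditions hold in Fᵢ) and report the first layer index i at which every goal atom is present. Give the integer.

1

F0 = init (8 atoms)
F1 = F0 ∪ {clear(c), clear(f), marked(b,c), marked(b,e), marked(b,f), marked(c,b), marked(c,e), marked(c,f), marked(e,b), marked(e,c), marked(e,f), marked(f,b), marked(f,c), ready(b,b), ready(b,c), ready(b,e), ready(b,f), ready(c,b), ready(c,c), ready(c,f), ready(e,b), ready(e,c), ready(e,e), ready(e,f), ready(f,c), ready(f,e), ready(f,f)}  (35 atoms)
goal ⊆ F1  ⇒  h_max = 1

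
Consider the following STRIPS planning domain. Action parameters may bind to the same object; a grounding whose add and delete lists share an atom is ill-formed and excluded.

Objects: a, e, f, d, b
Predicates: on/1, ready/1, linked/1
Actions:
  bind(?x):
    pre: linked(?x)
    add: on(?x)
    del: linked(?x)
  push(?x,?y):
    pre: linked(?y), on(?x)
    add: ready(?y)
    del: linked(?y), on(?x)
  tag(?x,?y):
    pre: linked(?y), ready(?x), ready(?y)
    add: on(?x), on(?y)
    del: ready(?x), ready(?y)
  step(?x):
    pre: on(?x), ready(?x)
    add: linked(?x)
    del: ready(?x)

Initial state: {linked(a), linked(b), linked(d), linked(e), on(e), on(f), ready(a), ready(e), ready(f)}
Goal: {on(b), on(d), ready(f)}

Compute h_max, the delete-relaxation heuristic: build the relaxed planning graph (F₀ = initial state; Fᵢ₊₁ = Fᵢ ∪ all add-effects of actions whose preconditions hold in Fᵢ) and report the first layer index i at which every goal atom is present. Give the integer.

F0 = init (9 atoms)
F1 = F0 ∪ {linked(f), on(a), on(b), on(d), ready(b), ready(d)}  (15 atoms)
goal ⊆ F1  ⇒  h_max = 1

1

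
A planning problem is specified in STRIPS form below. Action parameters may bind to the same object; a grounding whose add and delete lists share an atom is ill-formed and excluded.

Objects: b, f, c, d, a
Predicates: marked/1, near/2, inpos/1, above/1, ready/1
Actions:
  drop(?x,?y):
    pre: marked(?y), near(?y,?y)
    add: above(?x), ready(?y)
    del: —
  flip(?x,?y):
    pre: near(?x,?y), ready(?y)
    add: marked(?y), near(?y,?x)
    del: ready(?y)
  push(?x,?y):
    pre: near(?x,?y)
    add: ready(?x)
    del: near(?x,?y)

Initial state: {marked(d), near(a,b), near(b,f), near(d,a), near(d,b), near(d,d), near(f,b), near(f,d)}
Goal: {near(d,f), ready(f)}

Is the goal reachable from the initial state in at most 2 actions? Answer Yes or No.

1. drop(b,d)  →  {above(b), marked(d), near(a,b), near(b,f), near(d,a), near(d,b), near(d,d), near(f,b), near(f,d), ready(d)}
2. flip(f,d)  →  {above(b), marked(d), near(a,b), near(b,f), near(d,a), near(d,b), near(d,d), near(d,f), near(f,b), near(f,d)}
3. push(f,b)  →  {above(b), marked(d), near(a,b), near(b,f), near(d,a), near(d,b), near(d,d), near(d,f), near(f,d), ready(f)}
optimal plan length = 3; 3 > 2

No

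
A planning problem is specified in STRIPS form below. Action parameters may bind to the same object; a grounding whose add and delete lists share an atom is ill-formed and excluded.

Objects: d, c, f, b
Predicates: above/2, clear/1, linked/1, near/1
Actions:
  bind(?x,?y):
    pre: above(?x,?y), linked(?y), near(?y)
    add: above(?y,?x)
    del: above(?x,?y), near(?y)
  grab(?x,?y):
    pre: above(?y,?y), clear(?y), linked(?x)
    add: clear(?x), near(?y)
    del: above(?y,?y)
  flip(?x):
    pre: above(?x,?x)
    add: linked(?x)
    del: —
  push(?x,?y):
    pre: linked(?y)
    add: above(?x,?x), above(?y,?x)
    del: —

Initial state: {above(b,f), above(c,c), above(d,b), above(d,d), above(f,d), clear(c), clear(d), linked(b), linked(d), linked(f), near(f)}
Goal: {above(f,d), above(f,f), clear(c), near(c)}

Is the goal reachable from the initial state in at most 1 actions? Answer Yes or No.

1. grab(d,c)  →  {above(b,f), above(d,b), above(d,d), above(f,d), clear(c), clear(d), linked(b), linked(d), linked(f), near(c), near(f)}
2. push(f,d)  →  {above(b,f), above(d,b), above(d,d), above(d,f), above(f,d), above(f,f), clear(c), clear(d), linked(b), linked(d), linked(f), near(c), near(f)}
optimal plan length = 2; 2 > 1

No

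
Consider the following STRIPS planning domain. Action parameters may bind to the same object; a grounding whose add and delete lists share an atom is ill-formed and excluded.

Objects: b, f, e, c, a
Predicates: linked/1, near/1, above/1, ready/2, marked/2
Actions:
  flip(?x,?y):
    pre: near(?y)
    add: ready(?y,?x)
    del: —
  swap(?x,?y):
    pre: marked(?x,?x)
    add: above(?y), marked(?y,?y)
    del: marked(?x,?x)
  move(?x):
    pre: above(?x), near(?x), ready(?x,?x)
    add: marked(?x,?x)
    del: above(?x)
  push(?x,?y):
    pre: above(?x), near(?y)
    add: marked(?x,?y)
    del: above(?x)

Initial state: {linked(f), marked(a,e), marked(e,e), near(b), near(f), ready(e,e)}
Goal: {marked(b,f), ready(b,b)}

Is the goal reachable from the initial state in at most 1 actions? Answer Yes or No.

1. flip(b,b)  →  {linked(f), marked(a,e), marked(e,e), near(b), near(f), ready(b,b), ready(e,e)}
2. swap(e,b)  →  {above(b), linked(f), marked(a,e), marked(b,b), near(b), near(f), ready(b,b), ready(e,e)}
3. push(b,f)  →  {linked(f), marked(a,e), marked(b,b), marked(b,f), near(b), near(f), ready(b,b), ready(e,e)}
optimal plan length = 3; 3 > 1

No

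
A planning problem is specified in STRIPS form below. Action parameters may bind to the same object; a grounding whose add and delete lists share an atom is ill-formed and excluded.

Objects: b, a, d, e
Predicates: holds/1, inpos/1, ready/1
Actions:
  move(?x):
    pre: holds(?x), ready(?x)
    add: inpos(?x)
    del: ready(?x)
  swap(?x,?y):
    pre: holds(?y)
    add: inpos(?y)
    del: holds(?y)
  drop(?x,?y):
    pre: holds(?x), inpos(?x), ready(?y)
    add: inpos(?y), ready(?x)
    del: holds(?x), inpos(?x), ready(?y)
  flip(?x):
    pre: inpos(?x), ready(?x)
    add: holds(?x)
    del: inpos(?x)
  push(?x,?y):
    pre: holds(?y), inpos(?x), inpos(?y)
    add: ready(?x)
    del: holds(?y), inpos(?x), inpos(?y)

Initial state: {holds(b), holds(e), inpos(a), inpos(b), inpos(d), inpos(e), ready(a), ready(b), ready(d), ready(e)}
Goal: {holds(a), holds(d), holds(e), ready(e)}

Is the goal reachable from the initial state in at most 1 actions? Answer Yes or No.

No

1. flip(a)  →  {holds(a), holds(b), holds(e), inpos(b), inpos(d), inpos(e), ready(a), ready(b), ready(d), ready(e)}
2. flip(d)  →  {holds(a), holds(b), holds(d), holds(e), inpos(b), inpos(e), ready(a), ready(b), ready(d), ready(e)}
optimal plan length = 2; 2 > 1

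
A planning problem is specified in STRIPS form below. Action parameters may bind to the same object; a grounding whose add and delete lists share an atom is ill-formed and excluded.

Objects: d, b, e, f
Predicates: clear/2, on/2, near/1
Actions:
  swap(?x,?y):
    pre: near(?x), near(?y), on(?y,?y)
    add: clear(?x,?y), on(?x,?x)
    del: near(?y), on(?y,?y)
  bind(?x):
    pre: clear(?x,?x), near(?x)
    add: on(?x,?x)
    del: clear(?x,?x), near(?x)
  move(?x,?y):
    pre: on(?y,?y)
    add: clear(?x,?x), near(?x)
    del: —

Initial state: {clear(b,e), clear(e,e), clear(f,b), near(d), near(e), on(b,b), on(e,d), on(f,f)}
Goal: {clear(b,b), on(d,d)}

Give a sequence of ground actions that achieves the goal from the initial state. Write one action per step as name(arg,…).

move(b,b); swap(d,b)

1. move(b,b)  →  {clear(b,b), clear(b,e), clear(e,e), clear(f,b), near(b), near(d), near(e), on(b,b), on(e,d), on(f,f)}
2. swap(d,b)  →  {clear(b,b), clear(b,e), clear(d,b), clear(e,e), clear(f,b), near(d), near(e), on(d,d), on(e,d), on(f,f)}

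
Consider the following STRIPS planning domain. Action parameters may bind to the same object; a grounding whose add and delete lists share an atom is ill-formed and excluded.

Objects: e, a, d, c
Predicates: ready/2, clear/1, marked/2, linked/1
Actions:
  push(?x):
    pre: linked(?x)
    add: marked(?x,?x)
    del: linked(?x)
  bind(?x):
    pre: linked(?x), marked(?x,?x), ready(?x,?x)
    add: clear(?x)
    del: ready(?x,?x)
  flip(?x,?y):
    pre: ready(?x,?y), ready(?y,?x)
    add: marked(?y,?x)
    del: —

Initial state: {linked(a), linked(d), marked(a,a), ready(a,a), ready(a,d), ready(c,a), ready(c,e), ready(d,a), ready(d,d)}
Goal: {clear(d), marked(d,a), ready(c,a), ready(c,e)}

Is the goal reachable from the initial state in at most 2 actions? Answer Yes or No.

No

1. flip(a,d)  →  {linked(a), linked(d), marked(a,a), marked(d,a), ready(a,a), ready(a,d), ready(c,a), ready(c,e), ready(d,a), ready(d,d)}
2. flip(d,d)  →  {linked(a), linked(d), marked(a,a), marked(d,a), marked(d,d), ready(a,a), ready(a,d), ready(c,a), ready(c,e), ready(d,a), ready(d,d)}
3. bind(d)  →  {clear(d), linked(a), linked(d), marked(a,a), marked(d,a), marked(d,d), ready(a,a), ready(a,d), ready(c,a), ready(c,e), ready(d,a)}
optimal plan length = 3; 3 > 2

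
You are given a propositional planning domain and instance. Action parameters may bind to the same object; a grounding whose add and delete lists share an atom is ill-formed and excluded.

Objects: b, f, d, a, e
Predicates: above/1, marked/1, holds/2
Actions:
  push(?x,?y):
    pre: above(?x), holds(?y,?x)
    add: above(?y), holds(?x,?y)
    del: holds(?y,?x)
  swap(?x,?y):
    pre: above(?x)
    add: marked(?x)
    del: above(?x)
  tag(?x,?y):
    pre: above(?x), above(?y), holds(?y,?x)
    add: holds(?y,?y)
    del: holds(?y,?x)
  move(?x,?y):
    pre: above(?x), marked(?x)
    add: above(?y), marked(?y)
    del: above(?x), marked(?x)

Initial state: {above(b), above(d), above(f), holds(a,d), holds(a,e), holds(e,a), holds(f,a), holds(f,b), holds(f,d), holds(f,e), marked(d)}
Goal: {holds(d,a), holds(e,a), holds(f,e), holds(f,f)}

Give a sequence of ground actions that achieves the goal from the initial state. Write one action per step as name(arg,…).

push(d,a); tag(b,f)

1. push(d,a)  →  {above(a), above(b), above(d), above(f), holds(a,e), holds(d,a), holds(e,a), holds(f,a), holds(f,b), holds(f,d), holds(f,e), marked(d)}
2. tag(b,f)  →  {above(a), above(b), above(d), above(f), holds(a,e), holds(d,a), holds(e,a), holds(f,a), holds(f,d), holds(f,e), holds(f,f), marked(d)}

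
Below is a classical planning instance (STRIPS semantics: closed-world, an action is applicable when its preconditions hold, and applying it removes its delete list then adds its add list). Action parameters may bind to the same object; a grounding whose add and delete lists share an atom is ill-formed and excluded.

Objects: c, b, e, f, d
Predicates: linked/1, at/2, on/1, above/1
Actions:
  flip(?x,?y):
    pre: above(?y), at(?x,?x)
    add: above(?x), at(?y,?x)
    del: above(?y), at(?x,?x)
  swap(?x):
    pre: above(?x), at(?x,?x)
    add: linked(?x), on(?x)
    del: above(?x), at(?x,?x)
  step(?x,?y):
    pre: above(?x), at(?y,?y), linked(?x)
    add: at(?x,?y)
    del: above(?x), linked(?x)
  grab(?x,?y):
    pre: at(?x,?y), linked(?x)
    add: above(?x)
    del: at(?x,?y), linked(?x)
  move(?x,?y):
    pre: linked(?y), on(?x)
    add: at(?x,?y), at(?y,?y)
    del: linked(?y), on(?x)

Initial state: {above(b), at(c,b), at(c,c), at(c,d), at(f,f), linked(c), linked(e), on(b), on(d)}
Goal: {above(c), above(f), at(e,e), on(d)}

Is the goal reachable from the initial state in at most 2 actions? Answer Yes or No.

1. flip(f,b)  →  {above(f), at(b,f), at(c,b), at(c,c), at(c,d), linked(c), linked(e), on(b), on(d)}
2. grab(c,c)  →  {above(c), above(f), at(b,f), at(c,b), at(c,d), linked(e), on(b), on(d)}
3. move(b,e)  →  {above(c), above(f), at(b,e), at(b,f), at(c,b), at(c,d), at(e,e), on(d)}
optimal plan length = 3; 3 > 2

No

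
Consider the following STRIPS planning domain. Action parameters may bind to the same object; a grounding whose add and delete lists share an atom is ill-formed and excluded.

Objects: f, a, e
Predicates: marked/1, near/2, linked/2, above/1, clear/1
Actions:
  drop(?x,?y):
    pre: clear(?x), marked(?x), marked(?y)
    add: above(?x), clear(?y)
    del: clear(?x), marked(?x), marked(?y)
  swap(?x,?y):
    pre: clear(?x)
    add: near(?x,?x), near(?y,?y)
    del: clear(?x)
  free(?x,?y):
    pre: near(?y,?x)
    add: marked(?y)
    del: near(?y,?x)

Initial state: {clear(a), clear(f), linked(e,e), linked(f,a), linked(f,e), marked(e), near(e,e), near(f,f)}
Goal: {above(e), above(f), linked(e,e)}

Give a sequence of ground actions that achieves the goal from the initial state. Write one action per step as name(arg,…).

1. swap(a,f)  →  {clear(f), linked(e,e), linked(f,a), linked(f,e), marked(e), near(a,a), near(e,e), near(f,f)}
2. free(f,f)  →  {clear(f), linked(e,e), linked(f,a), linked(f,e), marked(e), marked(f), near(a,a), near(e,e)}
3. drop(f,e)  →  {above(f), clear(e), linked(e,e), linked(f,a), linked(f,e), near(a,a), near(e,e)}
4. free(a,a)  →  {above(f), clear(e), linked(e,e), linked(f,a), linked(f,e), marked(a), near(e,e)}
5. free(e,e)  →  {above(f), clear(e), linked(e,e), linked(f,a), linked(f,e), marked(a), marked(e)}
6. drop(e,a)  →  {above(e), above(f), clear(a), linked(e,e), linked(f,a), linked(f,e)}

swap(a,f); free(f,f); drop(f,e); free(a,a); free(e,e); drop(e,a)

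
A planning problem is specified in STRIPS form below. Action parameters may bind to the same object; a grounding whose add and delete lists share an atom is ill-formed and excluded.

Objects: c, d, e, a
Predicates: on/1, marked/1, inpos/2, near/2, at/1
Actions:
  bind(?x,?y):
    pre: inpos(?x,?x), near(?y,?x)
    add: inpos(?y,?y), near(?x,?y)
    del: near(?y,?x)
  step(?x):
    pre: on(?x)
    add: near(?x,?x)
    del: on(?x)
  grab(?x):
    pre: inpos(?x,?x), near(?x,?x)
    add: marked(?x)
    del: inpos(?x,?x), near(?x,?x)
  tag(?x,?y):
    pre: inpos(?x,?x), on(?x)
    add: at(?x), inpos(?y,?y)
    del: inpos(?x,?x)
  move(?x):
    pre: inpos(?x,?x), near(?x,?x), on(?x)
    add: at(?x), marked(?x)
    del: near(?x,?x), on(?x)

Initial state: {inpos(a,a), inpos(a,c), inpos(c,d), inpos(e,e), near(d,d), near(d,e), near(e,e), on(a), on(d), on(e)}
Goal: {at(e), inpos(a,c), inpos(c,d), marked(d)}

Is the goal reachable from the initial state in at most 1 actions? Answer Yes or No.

1. tag(e,d)  →  {at(e), inpos(a,a), inpos(a,c), inpos(c,d), inpos(d,d), near(d,d), near(d,e), near(e,e), on(a), on(d), on(e)}
2. grab(d)  →  {at(e), inpos(a,a), inpos(a,c), inpos(c,d), marked(d), near(d,e), near(e,e), on(a), on(d), on(e)}
optimal plan length = 2; 2 > 1

No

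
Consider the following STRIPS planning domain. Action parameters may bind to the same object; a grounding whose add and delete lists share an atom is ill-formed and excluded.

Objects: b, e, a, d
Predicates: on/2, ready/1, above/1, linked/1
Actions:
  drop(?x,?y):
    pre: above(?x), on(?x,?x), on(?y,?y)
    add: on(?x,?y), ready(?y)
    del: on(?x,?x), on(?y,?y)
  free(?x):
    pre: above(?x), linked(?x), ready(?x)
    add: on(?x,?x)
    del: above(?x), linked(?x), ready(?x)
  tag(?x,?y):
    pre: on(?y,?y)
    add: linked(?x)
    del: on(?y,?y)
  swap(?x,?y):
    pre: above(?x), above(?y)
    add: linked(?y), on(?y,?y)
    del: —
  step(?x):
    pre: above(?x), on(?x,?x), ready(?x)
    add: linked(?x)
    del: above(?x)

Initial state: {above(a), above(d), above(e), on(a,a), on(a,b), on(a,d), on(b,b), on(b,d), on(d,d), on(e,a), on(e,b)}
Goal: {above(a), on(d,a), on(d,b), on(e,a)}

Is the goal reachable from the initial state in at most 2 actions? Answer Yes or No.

No

1. drop(d,b)  →  {above(a), above(d), above(e), on(a,a), on(a,b), on(a,d), on(b,d), on(d,b), on(e,a), on(e,b), ready(b)}
2. swap(e,d)  →  {above(a), above(d), above(e), linked(d), on(a,a), on(a,b), on(a,d), on(b,d), on(d,b), on(d,d), on(e,a), on(e,b), ready(b)}
3. drop(d,a)  →  {above(a), above(d), above(e), linked(d), on(a,b), on(a,d), on(b,d), on(d,a), on(d,b), on(e,a), on(e,b), ready(a), ready(b)}
optimal plan length = 3; 3 > 2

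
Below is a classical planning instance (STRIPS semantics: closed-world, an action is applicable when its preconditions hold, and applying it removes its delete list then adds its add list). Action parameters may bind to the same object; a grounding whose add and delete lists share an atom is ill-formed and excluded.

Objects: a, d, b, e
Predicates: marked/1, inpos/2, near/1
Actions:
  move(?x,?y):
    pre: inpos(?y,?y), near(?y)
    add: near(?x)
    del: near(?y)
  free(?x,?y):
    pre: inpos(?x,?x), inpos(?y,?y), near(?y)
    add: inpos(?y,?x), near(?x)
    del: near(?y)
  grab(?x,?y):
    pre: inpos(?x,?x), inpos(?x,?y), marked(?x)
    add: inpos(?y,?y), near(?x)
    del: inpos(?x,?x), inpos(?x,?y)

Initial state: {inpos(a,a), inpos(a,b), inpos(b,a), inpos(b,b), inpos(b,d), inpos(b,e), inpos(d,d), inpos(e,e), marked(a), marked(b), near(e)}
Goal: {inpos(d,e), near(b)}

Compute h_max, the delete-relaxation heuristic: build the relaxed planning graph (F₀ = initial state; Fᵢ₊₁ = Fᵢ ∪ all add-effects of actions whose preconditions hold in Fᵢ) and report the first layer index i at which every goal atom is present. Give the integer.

2

F0 = init (11 atoms)
F1 = F0 ∪ {inpos(e,a), inpos(e,b), inpos(e,d), near(a), near(b), near(d)}  (17 atoms)
F2 = F1 ∪ {inpos(a,d), inpos(a,e), inpos(d,a), inpos(d,b), inpos(d,e)}  (22 atoms)
goal ⊆ F2  ⇒  h_max = 2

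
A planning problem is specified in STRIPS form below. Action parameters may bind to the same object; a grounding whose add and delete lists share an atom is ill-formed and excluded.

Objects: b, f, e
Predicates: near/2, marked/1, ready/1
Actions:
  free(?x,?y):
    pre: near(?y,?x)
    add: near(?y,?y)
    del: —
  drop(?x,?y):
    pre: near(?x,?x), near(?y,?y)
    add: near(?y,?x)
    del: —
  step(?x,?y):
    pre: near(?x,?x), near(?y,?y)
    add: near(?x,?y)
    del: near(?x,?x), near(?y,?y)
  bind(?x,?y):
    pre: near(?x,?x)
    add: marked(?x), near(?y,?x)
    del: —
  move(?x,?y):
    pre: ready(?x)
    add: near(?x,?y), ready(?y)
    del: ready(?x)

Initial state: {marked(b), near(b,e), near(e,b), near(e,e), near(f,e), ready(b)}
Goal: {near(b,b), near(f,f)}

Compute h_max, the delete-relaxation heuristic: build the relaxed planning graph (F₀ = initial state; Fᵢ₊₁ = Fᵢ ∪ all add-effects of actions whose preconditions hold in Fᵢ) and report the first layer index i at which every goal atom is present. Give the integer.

F0 = init (6 atoms)
F1 = F0 ∪ {marked(e), near(b,b), near(b,f), near(f,f), ready(e), ready(f)}  (12 atoms)
goal ⊆ F1  ⇒  h_max = 1

1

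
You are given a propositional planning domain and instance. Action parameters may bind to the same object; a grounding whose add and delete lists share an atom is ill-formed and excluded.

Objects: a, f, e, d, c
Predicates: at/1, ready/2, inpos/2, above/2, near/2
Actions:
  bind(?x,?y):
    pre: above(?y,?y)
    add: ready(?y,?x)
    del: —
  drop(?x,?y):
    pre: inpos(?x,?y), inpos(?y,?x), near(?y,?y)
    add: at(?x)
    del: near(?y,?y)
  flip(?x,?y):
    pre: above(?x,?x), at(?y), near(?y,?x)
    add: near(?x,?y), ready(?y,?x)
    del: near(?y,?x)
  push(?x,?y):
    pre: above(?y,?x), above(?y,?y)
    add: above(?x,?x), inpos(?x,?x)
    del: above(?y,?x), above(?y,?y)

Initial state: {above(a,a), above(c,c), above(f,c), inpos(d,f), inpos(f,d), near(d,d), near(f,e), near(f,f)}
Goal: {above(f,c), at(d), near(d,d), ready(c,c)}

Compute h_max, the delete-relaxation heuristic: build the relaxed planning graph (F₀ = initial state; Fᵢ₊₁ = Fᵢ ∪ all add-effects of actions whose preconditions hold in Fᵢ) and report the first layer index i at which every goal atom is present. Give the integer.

1

F0 = init (8 atoms)
F1 = F0 ∪ {at(d), at(f), ready(a,a), ready(a,c), ready(a,d), ready(a,e), ready(a,f), ready(c,a), ready(c,c), ready(c,d), ready(c,e), ready(c,f)}  (20 atoms)
goal ⊆ F1  ⇒  h_max = 1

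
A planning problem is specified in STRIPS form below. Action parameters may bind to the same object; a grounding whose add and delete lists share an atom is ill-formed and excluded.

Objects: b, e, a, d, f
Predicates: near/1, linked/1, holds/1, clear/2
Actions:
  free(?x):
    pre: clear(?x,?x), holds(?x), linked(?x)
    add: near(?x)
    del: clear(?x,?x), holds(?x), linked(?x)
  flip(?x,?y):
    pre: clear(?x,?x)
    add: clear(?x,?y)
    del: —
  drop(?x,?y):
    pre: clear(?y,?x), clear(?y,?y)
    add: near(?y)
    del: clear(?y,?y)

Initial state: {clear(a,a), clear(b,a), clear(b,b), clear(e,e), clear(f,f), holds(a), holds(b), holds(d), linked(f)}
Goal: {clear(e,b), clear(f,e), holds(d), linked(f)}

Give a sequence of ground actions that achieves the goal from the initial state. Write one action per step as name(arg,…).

1. flip(e,b)  →  {clear(a,a), clear(b,a), clear(b,b), clear(e,b), clear(e,e), clear(f,f), holds(a), holds(b), holds(d), linked(f)}
2. flip(f,e)  →  {clear(a,a), clear(b,a), clear(b,b), clear(e,b), clear(e,e), clear(f,e), clear(f,f), holds(a), holds(b), holds(d), linked(f)}

flip(e,b); flip(f,e)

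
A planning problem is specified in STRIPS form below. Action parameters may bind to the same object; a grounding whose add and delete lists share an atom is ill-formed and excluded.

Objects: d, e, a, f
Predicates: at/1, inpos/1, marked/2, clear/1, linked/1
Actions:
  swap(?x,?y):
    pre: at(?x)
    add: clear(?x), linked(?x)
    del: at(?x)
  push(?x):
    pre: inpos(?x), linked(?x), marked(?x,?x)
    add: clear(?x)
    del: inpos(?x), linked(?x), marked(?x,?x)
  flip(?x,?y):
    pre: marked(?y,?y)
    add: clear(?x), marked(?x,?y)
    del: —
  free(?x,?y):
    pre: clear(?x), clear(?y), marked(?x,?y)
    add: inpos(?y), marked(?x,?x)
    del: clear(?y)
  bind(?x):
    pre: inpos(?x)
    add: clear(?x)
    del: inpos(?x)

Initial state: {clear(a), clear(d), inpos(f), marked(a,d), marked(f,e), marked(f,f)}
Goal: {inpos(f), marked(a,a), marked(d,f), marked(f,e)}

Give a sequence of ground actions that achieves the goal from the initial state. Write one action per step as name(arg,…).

flip(d,f); free(a,d)

1. flip(d,f)  →  {clear(a), clear(d), inpos(f), marked(a,d), marked(d,f), marked(f,e), marked(f,f)}
2. free(a,d)  →  {clear(a), inpos(d), inpos(f), marked(a,a), marked(a,d), marked(d,f), marked(f,e), marked(f,f)}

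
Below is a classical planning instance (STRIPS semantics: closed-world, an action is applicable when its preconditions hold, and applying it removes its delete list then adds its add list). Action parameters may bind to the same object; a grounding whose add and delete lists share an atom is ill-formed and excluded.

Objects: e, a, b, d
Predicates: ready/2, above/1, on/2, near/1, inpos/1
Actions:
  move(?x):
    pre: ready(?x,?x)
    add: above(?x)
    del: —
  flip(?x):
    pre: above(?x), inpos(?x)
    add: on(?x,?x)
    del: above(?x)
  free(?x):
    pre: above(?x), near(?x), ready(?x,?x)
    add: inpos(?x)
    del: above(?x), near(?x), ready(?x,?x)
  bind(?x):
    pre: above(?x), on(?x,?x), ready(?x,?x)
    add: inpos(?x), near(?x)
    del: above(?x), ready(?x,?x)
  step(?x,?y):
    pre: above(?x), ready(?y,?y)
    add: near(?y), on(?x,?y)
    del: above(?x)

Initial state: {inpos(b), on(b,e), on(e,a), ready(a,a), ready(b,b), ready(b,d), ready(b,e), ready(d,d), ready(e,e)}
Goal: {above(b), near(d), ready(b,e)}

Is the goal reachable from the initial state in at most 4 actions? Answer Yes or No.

1. move(e)  →  {above(e), inpos(b), on(b,e), on(e,a), ready(a,a), ready(b,b), ready(b,d), ready(b,e), ready(d,d), ready(e,e)}
2. move(b)  →  {above(b), above(e), inpos(b), on(b,e), on(e,a), ready(a,a), ready(b,b), ready(b,d), ready(b,e), ready(d,d), ready(e,e)}
3. step(e,d)  →  {above(b), inpos(b), near(d), on(b,e), on(e,a), on(e,d), ready(a,a), ready(b,b), ready(b,d), ready(b,e), ready(d,d), ready(e,e)}
optimal plan length = 3; 3 ≤ 4

Yes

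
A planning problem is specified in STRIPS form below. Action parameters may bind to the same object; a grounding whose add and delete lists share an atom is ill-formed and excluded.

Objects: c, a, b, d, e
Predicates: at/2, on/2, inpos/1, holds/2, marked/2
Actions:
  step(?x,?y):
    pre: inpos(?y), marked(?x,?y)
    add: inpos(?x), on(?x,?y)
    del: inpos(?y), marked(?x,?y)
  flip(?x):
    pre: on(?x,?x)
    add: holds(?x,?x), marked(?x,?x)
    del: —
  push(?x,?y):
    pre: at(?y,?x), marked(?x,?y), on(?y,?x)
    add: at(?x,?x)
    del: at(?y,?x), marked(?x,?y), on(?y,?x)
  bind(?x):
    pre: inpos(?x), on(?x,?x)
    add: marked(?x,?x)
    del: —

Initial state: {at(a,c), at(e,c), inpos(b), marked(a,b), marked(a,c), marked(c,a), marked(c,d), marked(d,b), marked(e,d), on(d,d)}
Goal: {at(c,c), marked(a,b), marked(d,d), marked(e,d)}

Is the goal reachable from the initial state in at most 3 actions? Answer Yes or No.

No

1. step(d,b)  →  {at(a,c), at(e,c), inpos(d), marked(a,b), marked(a,c), marked(c,a), marked(c,d), marked(e,d), on(d,b), on(d,d)}
2. step(c,d)  →  {at(a,c), at(e,c), inpos(c), marked(a,b), marked(a,c), marked(c,a), marked(e,d), on(c,d), on(d,b), on(d,d)}
3. step(a,c)  →  {at(a,c), at(e,c), inpos(a), marked(a,b), marked(c,a), marked(e,d), on(a,c), on(c,d), on(d,b), on(d,d)}
4. flip(d)  →  {at(a,c), at(e,c), holds(d,d), inpos(a), marked(a,b), marked(c,a), marked(d,d), marked(e,d), on(a,c), on(c,d), on(d,b), on(d,d)}
5. push(c,a)  →  {at(c,c), at(e,c), holds(d,d), inpos(a), marked(a,b), marked(d,d), marked(e,d), on(c,d), on(d,b), on(d,d)}
optimal plan length = 5; 5 > 3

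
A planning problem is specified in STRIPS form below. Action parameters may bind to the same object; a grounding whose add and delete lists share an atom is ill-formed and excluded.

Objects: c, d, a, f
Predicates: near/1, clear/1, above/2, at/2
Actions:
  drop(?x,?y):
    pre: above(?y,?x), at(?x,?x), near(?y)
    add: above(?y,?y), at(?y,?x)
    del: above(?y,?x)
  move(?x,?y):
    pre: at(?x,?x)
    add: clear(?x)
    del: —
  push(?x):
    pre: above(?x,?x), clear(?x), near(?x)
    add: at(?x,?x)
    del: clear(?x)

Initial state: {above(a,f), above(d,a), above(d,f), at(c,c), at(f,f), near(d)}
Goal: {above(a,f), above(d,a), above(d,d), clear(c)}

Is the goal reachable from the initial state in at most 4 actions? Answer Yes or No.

1. drop(f,d)  →  {above(a,f), above(d,a), above(d,d), at(c,c), at(d,f), at(f,f), near(d)}
2. move(c,c)  →  {above(a,f), above(d,a), above(d,d), at(c,c), at(d,f), at(f,f), clear(c), near(d)}
optimal plan length = 2; 2 ≤ 4

Yes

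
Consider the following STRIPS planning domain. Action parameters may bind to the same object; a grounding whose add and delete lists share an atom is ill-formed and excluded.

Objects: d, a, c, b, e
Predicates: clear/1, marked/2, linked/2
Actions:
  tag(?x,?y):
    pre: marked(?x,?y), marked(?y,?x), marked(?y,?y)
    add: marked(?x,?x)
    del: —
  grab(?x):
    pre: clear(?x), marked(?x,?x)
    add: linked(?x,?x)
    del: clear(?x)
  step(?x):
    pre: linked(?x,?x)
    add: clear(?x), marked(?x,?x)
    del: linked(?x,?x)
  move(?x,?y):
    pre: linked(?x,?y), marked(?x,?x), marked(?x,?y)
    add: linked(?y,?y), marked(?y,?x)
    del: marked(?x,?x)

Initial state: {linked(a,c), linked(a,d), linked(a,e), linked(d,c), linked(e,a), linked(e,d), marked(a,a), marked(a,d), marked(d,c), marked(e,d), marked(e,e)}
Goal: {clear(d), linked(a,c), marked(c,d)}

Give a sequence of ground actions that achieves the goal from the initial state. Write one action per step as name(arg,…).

move(a,d); step(d); move(d,c)

1. move(a,d)  →  {linked(a,c), linked(a,d), linked(a,e), linked(d,c), linked(d,d), linked(e,a), linked(e,d), marked(a,d), marked(d,a), marked(d,c), marked(e,d), marked(e,e)}
2. step(d)  →  {clear(d), linked(a,c), linked(a,d), linked(a,e), linked(d,c), linked(e,a), linked(e,d), marked(a,d), marked(d,a), marked(d,c), marked(d,d), marked(e,d), marked(e,e)}
3. move(d,c)  →  {clear(d), linked(a,c), linked(a,d), linked(a,e), linked(c,c), linked(d,c), linked(e,a), linked(e,d), marked(a,d), marked(c,d), marked(d,a), marked(d,c), marked(e,d), marked(e,e)}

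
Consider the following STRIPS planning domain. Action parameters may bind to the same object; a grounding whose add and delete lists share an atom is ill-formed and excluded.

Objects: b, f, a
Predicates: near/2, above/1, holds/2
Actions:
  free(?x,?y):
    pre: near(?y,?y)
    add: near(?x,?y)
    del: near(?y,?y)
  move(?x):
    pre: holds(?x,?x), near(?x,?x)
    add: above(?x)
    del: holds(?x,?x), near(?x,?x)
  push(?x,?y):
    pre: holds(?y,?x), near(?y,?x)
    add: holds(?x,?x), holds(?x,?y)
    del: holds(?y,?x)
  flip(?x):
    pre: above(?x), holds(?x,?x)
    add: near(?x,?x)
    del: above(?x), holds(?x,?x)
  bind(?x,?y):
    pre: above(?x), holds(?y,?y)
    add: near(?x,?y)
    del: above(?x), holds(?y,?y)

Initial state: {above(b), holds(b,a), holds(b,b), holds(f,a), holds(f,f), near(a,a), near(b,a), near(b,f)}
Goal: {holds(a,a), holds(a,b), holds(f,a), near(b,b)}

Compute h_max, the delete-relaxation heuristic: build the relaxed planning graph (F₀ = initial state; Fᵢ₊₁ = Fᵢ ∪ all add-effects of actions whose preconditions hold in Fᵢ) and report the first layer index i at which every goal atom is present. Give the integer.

1

F0 = init (8 atoms)
F1 = F0 ∪ {holds(a,a), holds(a,b), near(b,b), near(f,a)}  (12 atoms)
goal ⊆ F1  ⇒  h_max = 1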